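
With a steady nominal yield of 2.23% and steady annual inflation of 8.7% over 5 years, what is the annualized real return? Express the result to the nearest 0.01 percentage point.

With constant rates the annual real return is the same each year: (1+2.23%)/(1+8.7%) − 1 = -0.05952.

-5.95%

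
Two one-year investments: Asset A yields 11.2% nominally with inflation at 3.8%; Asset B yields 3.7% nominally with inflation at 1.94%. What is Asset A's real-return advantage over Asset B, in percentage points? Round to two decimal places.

Asset A real return: 1.112/1.038 − 1 = 7.129%.
Asset B real return: 1.037/1.0194 − 1 = 1.727%.
Difference: 7.129 − 1.727 = 5.402 pp.

5.40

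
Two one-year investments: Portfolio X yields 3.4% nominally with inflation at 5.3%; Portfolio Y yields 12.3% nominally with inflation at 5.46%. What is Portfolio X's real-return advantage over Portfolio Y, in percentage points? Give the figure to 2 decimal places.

Portfolio X real return: 1.034/1.053 − 1 = -1.804%.
Portfolio Y real return: 1.123/1.0546 − 1 = 6.486%.
Difference: -1.804 − 6.486 = -8.290 pp.

-8.29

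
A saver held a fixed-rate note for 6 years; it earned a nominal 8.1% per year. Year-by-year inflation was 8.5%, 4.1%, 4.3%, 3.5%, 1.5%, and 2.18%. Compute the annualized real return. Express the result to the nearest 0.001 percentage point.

3.953%

Cumulative inflation factor: 1.085 × 1.041 × 1.043 × 1.035 × 1.015 × 1.0218 ≈ 1.26455.
Nominal growth factor: 1.59571. Real growth factor = 1.59571 / 1.26455 ≈ 1.26188.
Annualized: 1.26188^(1/6) − 1 ≈ 0.03953.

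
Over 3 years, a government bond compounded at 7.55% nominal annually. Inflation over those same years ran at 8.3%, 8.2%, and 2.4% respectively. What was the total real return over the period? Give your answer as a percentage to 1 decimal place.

3.7%

Cumulative inflation factor: 1.083 × 1.082 × 1.024 ≈ 1.19993.
Nominal growth factor: 1.24403. Real growth factor = 1.24403 / 1.19993 ≈ 1.03675.
Total real return ≈ 3.6754%.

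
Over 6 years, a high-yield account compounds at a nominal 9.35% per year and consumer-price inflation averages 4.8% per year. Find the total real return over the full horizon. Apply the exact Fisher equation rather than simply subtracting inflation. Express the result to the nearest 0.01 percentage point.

The annual real rate is (1+9.35%)/(1+4.8%) − 1 = 4.3416%.
Compounded over 6 years: (1 + 0.043416)^6 − 1 ≈ 0.29046.

29.05%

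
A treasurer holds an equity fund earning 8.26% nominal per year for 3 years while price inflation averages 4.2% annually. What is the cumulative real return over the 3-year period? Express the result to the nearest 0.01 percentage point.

12.15%

The annual real rate is (1+8.26%)/(1+4.2%) − 1 = 3.8964%.
Compounded over 3 years: (1 + 0.038964)^3 − 1 ≈ 0.12150.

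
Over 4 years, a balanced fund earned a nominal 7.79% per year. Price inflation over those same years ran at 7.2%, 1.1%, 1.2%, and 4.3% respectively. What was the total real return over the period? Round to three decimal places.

18.006%

Cumulative inflation factor: 1.072 × 1.011 × 1.012 × 1.043 ≈ 1.14396.
Nominal growth factor: 1.34994. Real growth factor = 1.34994 / 1.14396 ≈ 1.18006.
Total real return ≈ 18.0057%.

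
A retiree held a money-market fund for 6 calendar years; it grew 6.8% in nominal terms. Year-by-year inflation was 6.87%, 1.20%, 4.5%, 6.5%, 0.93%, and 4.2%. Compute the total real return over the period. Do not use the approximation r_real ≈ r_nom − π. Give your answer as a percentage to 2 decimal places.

-15.63%

Cumulative inflation factor: 1.0687 × 1.0120 × 1.045 × 1.065 × 1.0093 × 1.042 ≈ 1.26587.
Nominal growth factor: 1.06800. Real growth factor = 1.06800 / 1.26587 ≈ 0.84369.
Total real return ≈ -15.6314%.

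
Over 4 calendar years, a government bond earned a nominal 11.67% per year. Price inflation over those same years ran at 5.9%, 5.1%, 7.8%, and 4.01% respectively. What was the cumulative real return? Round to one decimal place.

24.6%

Cumulative inflation factor: 1.059 × 1.051 × 1.078 × 1.0401 ≈ 1.24794.
Nominal growth factor: 1.55506. Real growth factor = 1.55506 / 1.24794 ≈ 1.24610.
Total real return ≈ 24.6102%.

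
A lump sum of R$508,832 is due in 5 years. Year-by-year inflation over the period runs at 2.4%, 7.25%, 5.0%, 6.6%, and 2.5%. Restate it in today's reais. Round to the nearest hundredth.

Price-level factor over 5 years: 1.024 × 1.0725 × 1.050 × 1.066 × 1.025 = 1.2599915328.
Purchasing power today: R$508,832 divided by that factor.

R$403,837.63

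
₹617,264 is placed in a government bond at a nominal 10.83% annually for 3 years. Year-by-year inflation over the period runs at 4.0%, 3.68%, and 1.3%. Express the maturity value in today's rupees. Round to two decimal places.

Nominal value at maturity: ₹617,264 × (1 + 10.83%)^3 ≈ ₹840,316.61.
Price-level factor over 3 years: 1.040 × 1.0368 × 1.013 = 1.092289536.
Dividing the nominal maturity value by the price-level factor gives the value in today's money.

₹769,316.73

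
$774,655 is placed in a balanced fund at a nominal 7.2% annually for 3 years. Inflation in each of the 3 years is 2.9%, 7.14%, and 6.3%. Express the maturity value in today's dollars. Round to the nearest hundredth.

$814,314.94

Nominal value at maturity: $774,655 × (1 + 7.2%)^3 ≈ $954,317.05.
Price-level factor over 3 years: 1.029 × 1.0714 × 1.063 = 1.1719262478.
The maturity value deflated by that factor is the answer in today's purchasing power.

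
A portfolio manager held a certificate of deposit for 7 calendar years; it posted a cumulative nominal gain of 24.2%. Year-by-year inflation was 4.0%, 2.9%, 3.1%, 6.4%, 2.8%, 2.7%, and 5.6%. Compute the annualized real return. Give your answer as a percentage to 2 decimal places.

-0.75%

Cumulative inflation factor: 1.040 × 1.029 × 1.031 × 1.064 × 1.028 × 1.027 × 1.056 ≈ 1.30881.
Nominal growth factor: 1.24200. Real growth factor = 1.24200 / 1.30881 ≈ 0.94895.
Annualized: 0.94895^(1/7) − 1 ≈ -0.00746.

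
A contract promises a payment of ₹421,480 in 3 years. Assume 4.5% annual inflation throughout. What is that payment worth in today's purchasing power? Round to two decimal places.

Price-level factor over 3 years: (1 + 4.5%)^3 = 1.141166125.
Purchasing power today: ₹421,480 divided by that factor.

₹369,341.49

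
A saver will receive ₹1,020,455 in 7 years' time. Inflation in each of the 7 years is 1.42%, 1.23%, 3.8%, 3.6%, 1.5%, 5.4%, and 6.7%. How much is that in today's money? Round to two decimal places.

₹809,716.21

Price-level factor over 7 years: 1.0142 × 1.0123 × 1.038 × 1.036 × 1.015 × 1.054 × 1.067 ≈ 1.2602625314.
Purchasing power today: ₹1,020,455 divided by that factor.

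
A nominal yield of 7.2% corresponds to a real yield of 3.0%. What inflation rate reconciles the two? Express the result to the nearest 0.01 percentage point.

4.08%

From (1+r_nom) = (1+r_real)(1+π), we get 1+π = (1 + 7.2%)/(1 + 3.0%) = 1.072/1.030 ≈ 1.04078.
So π ≈ 4.0777%.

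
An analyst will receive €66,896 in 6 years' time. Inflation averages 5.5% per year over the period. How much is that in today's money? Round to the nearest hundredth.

€48,516.05

Price-level factor over 6 years: (1 + 5.5%)^6 ≈ 1.3788428068.
Purchasing power today: €66,896 divided by that factor.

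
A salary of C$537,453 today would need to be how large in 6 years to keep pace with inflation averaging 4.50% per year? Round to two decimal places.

Cumulative price-level factor: (1+4.50%)^6 ≈ 1.3022601248.
Multiplying C$537,453 by the price-level factor gives the future nominal sum.

C$699,903.61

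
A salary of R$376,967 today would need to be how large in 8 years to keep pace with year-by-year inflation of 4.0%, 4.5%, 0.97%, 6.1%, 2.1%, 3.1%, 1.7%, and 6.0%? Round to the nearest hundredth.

R$498,048.84

Cumulative price-level factor: 1.040 × 1.045 × 1.0097 × 1.061 × 1.021 × 1.031 × 1.017 × 1.060 ≈ 1.3212000926.
The nominal amount required is R$376,967 scaled up by that factor.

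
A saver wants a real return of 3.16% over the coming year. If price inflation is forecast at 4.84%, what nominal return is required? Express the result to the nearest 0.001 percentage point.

By the Fisher equation, 1 + r_nom = (1 + 3.16%)(1 + 4.84%) = 1.0316 × 1.0484 = 1.08152944.
So r_nom = 8.152944%.

8.153%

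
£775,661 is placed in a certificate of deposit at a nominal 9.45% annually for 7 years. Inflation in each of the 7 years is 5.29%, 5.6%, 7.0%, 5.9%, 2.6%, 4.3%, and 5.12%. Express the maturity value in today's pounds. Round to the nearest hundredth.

Nominal value at maturity: £775,661 × (1 + 9.45%)^7 ≈ £1,459,426.80.
Price-level factor over 7 years: 1.0529 × 1.056 × 1.070 × 1.059 × 1.026 × 1.043 × 1.0512 ≈ 1.4172543645.
The maturity value deflated by that factor is the answer in today's purchasing power.

£1,029,756.43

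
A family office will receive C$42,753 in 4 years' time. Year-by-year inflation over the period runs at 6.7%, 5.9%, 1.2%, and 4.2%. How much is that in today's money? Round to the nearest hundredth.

Price-level factor over 4 years: 1.067 × 1.059 × 1.012 × 1.042 ≈ 1.1915399583.
Purchasing power today: C$42,753 divided by that factor.

C$35,880.46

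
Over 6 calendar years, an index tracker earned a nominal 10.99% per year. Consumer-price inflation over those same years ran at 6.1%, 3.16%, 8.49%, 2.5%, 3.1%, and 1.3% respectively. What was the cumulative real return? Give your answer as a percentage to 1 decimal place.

Cumulative inflation factor: 1.061 × 1.0316 × 1.0849 × 1.025 × 1.031 × 1.013 ≈ 1.27118.
Nominal growth factor: 1.86940. Real growth factor = 1.86940 / 1.27118 ≈ 1.47060.
Total real return ≈ 47.0600%.

47.1%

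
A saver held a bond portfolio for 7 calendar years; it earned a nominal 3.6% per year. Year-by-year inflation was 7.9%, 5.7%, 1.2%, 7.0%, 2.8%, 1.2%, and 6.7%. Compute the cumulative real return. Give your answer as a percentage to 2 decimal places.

Cumulative inflation factor: 1.079 × 1.057 × 1.012 × 1.070 × 1.028 × 1.012 × 1.067 ≈ 1.37088.
Nominal growth factor: 1.28091. Real growth factor = 1.28091 / 1.37088 ≈ 0.93437.
Total real return ≈ -6.5629%.

-6.56%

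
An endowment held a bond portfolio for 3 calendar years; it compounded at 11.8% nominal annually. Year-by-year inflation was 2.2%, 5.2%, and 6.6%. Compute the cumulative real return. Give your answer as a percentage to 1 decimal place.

Cumulative inflation factor: 1.022 × 1.052 × 1.066 ≈ 1.14610.
Nominal growth factor: 1.39742. Real growth factor = 1.39742 / 1.14610 ≈ 1.21927.
Total real return ≈ 21.9275%.

21.9%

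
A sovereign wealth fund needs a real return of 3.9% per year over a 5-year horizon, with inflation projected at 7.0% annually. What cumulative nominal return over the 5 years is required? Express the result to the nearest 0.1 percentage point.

69.8%

Required annual nominal rate: (1+3.9%)(1+7.0%) − 1 = 11.173%.
Cumulative over 5 years: (1 + 0.11173)^5 − 1 ≈ 0.69823.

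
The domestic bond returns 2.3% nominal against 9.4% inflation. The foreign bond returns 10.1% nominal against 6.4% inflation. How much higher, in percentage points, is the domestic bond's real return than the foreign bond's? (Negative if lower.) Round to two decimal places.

-9.97

The domestic bond real return: 1.023/1.094 − 1 = -6.490%.
The foreign bond real return: 1.101/1.064 − 1 = 3.477%.
Difference: -6.490 − 3.477 = -9.967 pp.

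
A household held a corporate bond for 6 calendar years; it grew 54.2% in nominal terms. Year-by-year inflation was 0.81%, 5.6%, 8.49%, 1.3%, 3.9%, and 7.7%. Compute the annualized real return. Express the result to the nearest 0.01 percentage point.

Cumulative inflation factor: 1.0081 × 1.056 × 1.0849 × 1.013 × 1.039 × 1.077 ≈ 1.30918.
Nominal growth factor: 1.54200. Real growth factor = 1.54200 / 1.30918 ≈ 1.17784.
Annualized: 1.17784^(1/6) − 1 ≈ 0.02766.

2.77%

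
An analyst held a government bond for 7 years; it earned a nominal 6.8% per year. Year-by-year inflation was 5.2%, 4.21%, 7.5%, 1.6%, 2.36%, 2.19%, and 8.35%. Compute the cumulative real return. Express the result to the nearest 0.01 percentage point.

Cumulative inflation factor: 1.052 × 1.0421 × 1.075 × 1.016 × 1.0236 × 1.0219 × 1.0835 ≈ 1.35705.
Nominal growth factor: 1.58489. Real growth factor = 1.58489 / 1.35705 ≈ 1.16790.
Total real return ≈ 16.7895%.

16.79%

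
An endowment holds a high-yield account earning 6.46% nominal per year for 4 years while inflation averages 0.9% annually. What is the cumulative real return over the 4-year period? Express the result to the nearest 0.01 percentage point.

The annual real rate is (1+6.46%)/(1+0.9%) − 1 = 5.5104%.
Compounded over 4 years: (1 + 0.055104)^4 − 1 ≈ 0.23931.

23.93%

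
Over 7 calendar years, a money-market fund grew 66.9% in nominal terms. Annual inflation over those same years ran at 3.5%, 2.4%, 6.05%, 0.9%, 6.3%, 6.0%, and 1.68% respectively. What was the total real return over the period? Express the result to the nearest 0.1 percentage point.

28.5%

Cumulative inflation factor: 1.035 × 1.024 × 1.0605 × 1.009 × 1.063 × 1.060 × 1.0168 ≈ 1.29932.
Nominal growth factor: 1.66900. Real growth factor = 1.66900 / 1.29932 ≈ 1.28452.
Total real return ≈ 28.4516%.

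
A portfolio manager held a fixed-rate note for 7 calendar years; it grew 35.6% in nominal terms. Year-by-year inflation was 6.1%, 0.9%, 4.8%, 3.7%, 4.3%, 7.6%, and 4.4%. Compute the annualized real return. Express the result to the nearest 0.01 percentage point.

Cumulative inflation factor: 1.061 × 1.009 × 1.048 × 1.037 × 1.043 × 1.076 × 1.044 ≈ 1.36315.
Nominal growth factor: 1.35600. Real growth factor = 1.35600 / 1.36315 ≈ 0.99475.
Annualized: 0.99475^(1/7) − 1 ≈ -0.00075.

-0.08%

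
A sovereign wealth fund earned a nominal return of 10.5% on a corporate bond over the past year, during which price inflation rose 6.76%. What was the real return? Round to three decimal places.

Real return via the Fisher equation: (1 + 10.5%)/(1 + 6.76%) − 1 = 1.105/1.0676 − 1 ≈ 0.03503.

3.503%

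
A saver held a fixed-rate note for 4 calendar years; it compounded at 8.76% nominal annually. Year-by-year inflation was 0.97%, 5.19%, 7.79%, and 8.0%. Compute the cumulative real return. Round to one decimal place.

13.2%

Cumulative inflation factor: 1.0097 × 1.0519 × 1.0779 × 1.080 ≈ 1.23643.
Nominal growth factor: 1.39919. Real growth factor = 1.39919 / 1.23643 ≈ 1.13164.
Total real return ≈ 13.1639%.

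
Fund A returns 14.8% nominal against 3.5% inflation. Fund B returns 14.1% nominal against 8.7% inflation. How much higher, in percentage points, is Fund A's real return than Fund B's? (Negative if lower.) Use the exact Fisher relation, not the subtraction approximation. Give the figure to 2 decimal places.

Fund A real return: 1.148/1.035 − 1 = 10.918%.
Fund B real return: 1.141/1.087 − 1 = 4.968%.
Difference: 10.918 − 4.968 = 5.950 pp.

5.95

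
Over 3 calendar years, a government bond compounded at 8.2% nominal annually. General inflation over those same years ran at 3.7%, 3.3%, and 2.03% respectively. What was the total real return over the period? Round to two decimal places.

15.90%

Cumulative inflation factor: 1.037 × 1.033 × 1.0203 ≈ 1.09297.
Nominal growth factor: 1.26672. Real growth factor = 1.26672 / 1.09297 ≈ 1.15898.
Total real return ≈ 15.8977%.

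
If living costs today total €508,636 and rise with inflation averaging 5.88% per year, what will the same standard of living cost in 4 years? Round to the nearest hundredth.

€639,238.36

Cumulative price-level factor: (1+5.88%)^4 ≈ 1.2567697838.
The nominal amount required is €508,636 scaled up by that factor.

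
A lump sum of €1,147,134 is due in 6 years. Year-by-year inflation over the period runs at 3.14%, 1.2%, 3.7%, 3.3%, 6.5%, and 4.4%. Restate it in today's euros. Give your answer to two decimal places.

€922,735.71

Price-level factor over 6 years: 1.0314 × 1.012 × 1.037 × 1.033 × 1.065 × 1.044 ≈ 1.2431880416.
Purchasing power today: €1,147,134 divided by that factor.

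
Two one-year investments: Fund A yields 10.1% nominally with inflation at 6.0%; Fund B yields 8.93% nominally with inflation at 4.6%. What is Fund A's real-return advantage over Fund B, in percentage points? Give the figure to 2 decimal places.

-0.27

Fund A real return: 1.101/1.060 − 1 = 3.868%.
Fund B real return: 1.0893/1.046 − 1 = 4.140%.
Difference: 3.868 − 4.140 = -0.272 pp.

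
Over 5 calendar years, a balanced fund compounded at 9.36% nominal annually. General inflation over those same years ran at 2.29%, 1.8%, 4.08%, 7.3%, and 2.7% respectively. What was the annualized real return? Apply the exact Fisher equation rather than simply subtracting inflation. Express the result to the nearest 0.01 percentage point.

Cumulative inflation factor: 1.0229 × 1.018 × 1.0408 × 1.073 × 1.027 ≈ 1.19431.
Nominal growth factor: 1.56420. Real growth factor = 1.56420 / 1.19431 ≈ 1.30971.
Annualized: 1.30971^(1/5) − 1 ≈ 0.05544.

5.54%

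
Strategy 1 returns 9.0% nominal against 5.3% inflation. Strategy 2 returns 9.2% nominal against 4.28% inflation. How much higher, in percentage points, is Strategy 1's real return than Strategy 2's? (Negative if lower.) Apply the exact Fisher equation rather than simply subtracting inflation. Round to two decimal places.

Strategy 1 real return: 1.090/1.053 − 1 = 3.514%.
Strategy 2 real return: 1.092/1.0428 − 1 = 4.718%.
Difference: 3.514 − 4.718 = -1.204 pp.

-1.20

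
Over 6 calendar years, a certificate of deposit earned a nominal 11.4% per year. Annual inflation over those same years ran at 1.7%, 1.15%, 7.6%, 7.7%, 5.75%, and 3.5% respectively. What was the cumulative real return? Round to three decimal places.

Cumulative inflation factor: 1.017 × 1.0115 × 1.076 × 1.077 × 1.0575 × 1.035 ≈ 1.30477.
Nominal growth factor: 1.91122. Real growth factor = 1.91122 / 1.30477 ≈ 1.46479.
Total real return ≈ 46.4791%.

46.479%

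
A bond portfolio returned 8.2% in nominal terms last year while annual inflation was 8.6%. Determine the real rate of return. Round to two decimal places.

Real return via the Fisher equation: (1 + 8.2%)/(1 + 8.6%) − 1 = 1.082/1.086 − 1 ≈ -0.00368.

-0.37%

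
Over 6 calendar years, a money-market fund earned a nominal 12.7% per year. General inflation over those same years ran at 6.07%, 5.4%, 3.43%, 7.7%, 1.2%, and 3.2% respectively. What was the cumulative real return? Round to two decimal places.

57.54%

Cumulative inflation factor: 1.0607 × 1.054 × 1.0343 × 1.077 × 1.012 × 1.032 ≈ 1.30064.
Nominal growth factor: 2.04901. Real growth factor = 2.04901 / 1.30064 ≈ 1.57539.
Total real return ≈ 57.5389%.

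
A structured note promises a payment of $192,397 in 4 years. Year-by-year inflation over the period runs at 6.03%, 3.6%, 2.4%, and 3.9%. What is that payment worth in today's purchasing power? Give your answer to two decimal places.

Price-level factor over 4 years: 1.0603 × 1.036 × 1.024 × 1.039 ≈ 1.1687026291.
Purchasing power today: $192,397 divided by that factor.

$164,624.43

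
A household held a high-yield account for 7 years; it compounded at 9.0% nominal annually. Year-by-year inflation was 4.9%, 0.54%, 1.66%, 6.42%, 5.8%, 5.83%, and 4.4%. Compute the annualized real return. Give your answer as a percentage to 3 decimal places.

4.606%

Cumulative inflation factor: 1.049 × 1.0054 × 1.0166 × 1.0642 × 1.058 × 1.0583 × 1.044 ≈ 1.33378.
Nominal growth factor: 1.82804. Real growth factor = 1.82804 / 1.33378 ≈ 1.37057.
Annualized: 1.37057^(1/7) − 1 ≈ 0.04606.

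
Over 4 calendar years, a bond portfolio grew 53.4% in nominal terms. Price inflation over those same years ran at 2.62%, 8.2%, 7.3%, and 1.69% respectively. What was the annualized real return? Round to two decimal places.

6.08%

Cumulative inflation factor: 1.0262 × 1.082 × 1.073 × 1.0169 ≈ 1.21154.
Nominal growth factor: 1.53400. Real growth factor = 1.53400 / 1.21154 ≈ 1.26616.
Annualized: 1.26616^(1/4) − 1 ≈ 0.06077.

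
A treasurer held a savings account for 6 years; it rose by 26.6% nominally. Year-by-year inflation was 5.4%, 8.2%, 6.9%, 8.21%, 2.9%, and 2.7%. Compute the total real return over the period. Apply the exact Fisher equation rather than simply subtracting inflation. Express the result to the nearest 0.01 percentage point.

Cumulative inflation factor: 1.054 × 1.082 × 1.069 × 1.0821 × 1.029 × 1.027 ≈ 1.39412.
Nominal growth factor: 1.26600. Real growth factor = 1.26600 / 1.39412 ≈ 0.90810.
Total real return ≈ -9.1897%.

-9.19%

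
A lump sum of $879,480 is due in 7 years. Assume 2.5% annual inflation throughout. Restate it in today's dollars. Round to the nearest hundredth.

$739,875.95

Price-level factor over 7 years: (1 + 2.5%)^7 ≈ 1.1886857537.
Purchasing power today: $879,480 divided by that factor.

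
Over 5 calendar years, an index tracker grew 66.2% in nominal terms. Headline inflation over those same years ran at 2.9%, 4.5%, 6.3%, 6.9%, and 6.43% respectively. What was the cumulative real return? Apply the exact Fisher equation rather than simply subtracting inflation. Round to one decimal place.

27.8%

Cumulative inflation factor: 1.029 × 1.045 × 1.063 × 1.069 × 1.0643 ≈ 1.30049.
Nominal growth factor: 1.66200. Real growth factor = 1.66200 / 1.30049 ≈ 1.27798.
Total real return ≈ 27.7981%.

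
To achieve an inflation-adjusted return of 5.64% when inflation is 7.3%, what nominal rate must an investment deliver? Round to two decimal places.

13.35%

By the Fisher equation, 1 + r_nom = (1 + 5.64%)(1 + 7.3%) = 1.0564 × 1.073 = 1.1335172.
So r_nom = 13.35172%.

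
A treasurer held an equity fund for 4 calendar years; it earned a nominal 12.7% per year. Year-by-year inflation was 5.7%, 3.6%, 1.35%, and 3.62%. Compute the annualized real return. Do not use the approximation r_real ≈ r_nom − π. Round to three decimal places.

8.830%

Cumulative inflation factor: 1.057 × 1.036 × 1.0135 × 1.0362 ≈ 1.15001.
Nominal growth factor: 1.61323. Real growth factor = 1.61323 / 1.15001 ≈ 1.40279.
Annualized: 1.40279^(1/4) − 1 ≈ 0.08830.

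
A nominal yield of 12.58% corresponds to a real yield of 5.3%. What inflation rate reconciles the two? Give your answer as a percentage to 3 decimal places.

6.914%

From (1+r_nom) = (1+r_real)(1+π), we get 1+π = (1 + 12.58%)/(1 + 5.3%) = 1.1258/1.053 ≈ 1.06914.
So π ≈ 6.9136%.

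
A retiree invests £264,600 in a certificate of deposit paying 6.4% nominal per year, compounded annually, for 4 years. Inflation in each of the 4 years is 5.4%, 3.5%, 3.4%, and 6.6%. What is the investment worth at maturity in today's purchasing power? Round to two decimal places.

Nominal value at maturity: £264,600 × (1 + 6.4%)^4 ≈ £339,122.30.
Price-level factor over 4 years: 1.054 × 1.035 × 1.034 × 1.066 ≈ 1.2024269572.
The maturity value deflated by that factor is the answer in today's purchasing power.

£282,031.52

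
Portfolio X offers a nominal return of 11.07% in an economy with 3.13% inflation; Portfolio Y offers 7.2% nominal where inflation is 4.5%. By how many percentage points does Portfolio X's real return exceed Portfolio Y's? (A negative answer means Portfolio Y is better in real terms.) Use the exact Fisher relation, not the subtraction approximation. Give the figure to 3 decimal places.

Portfolio X real return: 1.1107/1.0313 − 1 = 7.6990%.
Portfolio Y real return: 1.072/1.045 − 1 = 2.5837%.
Difference: 7.6990 − 2.5837 = 5.1153 pp.

5.115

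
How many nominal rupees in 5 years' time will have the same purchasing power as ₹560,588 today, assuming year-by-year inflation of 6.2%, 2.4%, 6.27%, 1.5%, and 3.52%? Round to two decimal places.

Cumulative price-level factor: 1.062 × 1.024 × 1.0627 × 1.015 × 1.0352 ≈ 1.2142985028.
Multiplying ₹560,588 by the price-level factor gives the future nominal sum.

₹680,721.17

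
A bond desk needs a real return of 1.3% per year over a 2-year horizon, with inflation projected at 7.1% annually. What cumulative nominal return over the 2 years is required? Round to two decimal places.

Required annual nominal rate: (1+1.3%)(1+7.1%) − 1 = 8.4923%.
Cumulative over 2 years: (1 + 0.084923)^2 − 1 ≈ 0.17706.

17.71%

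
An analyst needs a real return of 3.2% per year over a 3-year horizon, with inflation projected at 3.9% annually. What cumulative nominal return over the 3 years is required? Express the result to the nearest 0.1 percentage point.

Required annual nominal rate: (1+3.2%)(1+3.9%) − 1 = 7.2248%.
Cumulative over 3 years: (1 + 0.072248)^3 − 1 ≈ 0.23278.

23.3%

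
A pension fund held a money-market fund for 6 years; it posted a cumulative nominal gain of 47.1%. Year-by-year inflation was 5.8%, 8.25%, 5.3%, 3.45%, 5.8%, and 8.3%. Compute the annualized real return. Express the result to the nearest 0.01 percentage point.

Cumulative inflation factor: 1.058 × 1.0825 × 1.053 × 1.0345 × 1.058 × 1.083 ≈ 1.42951.
Nominal growth factor: 1.47100. Real growth factor = 1.47100 / 1.42951 ≈ 1.02903.
Annualized: 1.02903^(1/6) − 1 ≈ 0.00478.

0.48%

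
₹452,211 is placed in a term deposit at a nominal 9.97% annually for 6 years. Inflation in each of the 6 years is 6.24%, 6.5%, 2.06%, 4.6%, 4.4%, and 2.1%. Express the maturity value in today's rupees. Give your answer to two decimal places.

₹621,205.53

Nominal value at maturity: ₹452,211 × (1 + 9.97%)^6 ≈ ₹799,809.34.
Price-level factor over 6 years: 1.0624 × 1.065 × 1.0206 × 1.046 × 1.044 × 1.021 ≈ 1.2875116252.
The maturity value deflated by that factor is the answer in today's purchasing power.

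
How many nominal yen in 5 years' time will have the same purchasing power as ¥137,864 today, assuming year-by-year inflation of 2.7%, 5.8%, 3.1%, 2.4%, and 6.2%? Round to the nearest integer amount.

Cumulative price-level factor: 1.027 × 1.058 × 1.031 × 1.024 × 1.062 ≈ 1.2182579383.
The nominal amount required is ¥137,864 scaled up by that factor.

¥167,954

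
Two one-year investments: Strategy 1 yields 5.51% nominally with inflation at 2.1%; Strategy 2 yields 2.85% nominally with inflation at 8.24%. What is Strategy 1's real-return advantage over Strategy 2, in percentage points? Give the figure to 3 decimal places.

8.320

Strategy 1 real return: 1.0551/1.021 − 1 = 3.3399%.
Strategy 2 real return: 1.0285/1.0824 − 1 = -4.9797%.
Difference: 3.3399 − (-4.9797) = 8.3196 pp.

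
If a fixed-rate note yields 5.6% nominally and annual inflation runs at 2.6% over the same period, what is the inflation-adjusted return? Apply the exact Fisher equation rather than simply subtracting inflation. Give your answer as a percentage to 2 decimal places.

Real return via the Fisher equation: (1 + 5.6%)/(1 + 2.6%) − 1 = 1.056/1.026 − 1 ≈ 0.02924.

2.92%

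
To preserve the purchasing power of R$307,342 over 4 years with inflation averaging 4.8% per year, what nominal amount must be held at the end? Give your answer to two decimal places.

R$370,737.95

Cumulative price-level factor: (1+4.8%)^4 ≈ 1.2062716764.
The nominal amount required is R$307,342 scaled up by that factor.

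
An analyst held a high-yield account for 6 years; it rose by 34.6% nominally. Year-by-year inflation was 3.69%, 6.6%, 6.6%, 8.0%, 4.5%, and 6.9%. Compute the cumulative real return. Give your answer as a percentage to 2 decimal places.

Cumulative inflation factor: 1.0369 × 1.066 × 1.066 × 1.080 × 1.045 × 1.069 ≈ 1.42157.
Nominal growth factor: 1.34600. Real growth factor = 1.34600 / 1.42157 ≈ 0.94684.
Total real return ≈ -5.3161%.

-5.32%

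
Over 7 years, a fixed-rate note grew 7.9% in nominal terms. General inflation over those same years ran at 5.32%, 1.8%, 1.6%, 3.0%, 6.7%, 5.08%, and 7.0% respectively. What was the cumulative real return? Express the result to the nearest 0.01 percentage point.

Cumulative inflation factor: 1.0532 × 1.018 × 1.016 × 1.030 × 1.067 × 1.0508 × 1.070 ≈ 1.34604.
Nominal growth factor: 1.07900. Real growth factor = 1.07900 / 1.34604 ≈ 0.80161.
Total real return ≈ -19.8389%.

-19.84%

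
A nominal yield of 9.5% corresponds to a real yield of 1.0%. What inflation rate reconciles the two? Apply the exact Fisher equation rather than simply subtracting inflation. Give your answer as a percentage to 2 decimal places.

From (1+r_nom) = (1+r_real)(1+π), we get 1+π = (1 + 9.5%)/(1 + 1.0%) = 1.095/1.010 ≈ 1.08416.
So π ≈ 8.4158%.

8.42%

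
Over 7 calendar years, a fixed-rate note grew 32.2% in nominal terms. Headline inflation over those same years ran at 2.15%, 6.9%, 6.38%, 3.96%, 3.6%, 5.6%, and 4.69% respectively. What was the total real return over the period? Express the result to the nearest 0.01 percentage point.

Cumulative inflation factor: 1.0215 × 1.069 × 1.0638 × 1.0396 × 1.036 × 1.056 × 1.0469 ≈ 1.38316.
Nominal growth factor: 1.32200. Real growth factor = 1.32200 / 1.38316 ≈ 0.95579.
Total real return ≈ -4.4215%.

-4.42%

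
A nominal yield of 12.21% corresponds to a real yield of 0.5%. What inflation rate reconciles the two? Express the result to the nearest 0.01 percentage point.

From (1+r_nom) = (1+r_real)(1+π), we get 1+π = (1 + 12.21%)/(1 + 0.5%) = 1.1221/1.005 ≈ 1.11652.
So π ≈ 11.6517%.

11.65%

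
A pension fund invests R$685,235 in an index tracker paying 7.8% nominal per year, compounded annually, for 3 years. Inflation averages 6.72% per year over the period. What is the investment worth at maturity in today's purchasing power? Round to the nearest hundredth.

R$706,249.85

Nominal value at maturity: R$685,235 × (1 + 7.8%)^3 ≈ R$858,412.08.
Price-level factor over 3 years: (1 + 6.72%)^3 ≈ 1.2154509844.
Dividing the nominal maturity value by the price-level factor gives the value in today's money.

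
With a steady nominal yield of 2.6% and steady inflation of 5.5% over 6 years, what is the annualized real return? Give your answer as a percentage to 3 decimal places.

With constant rates the annual real return is the same each year: (1+2.6%)/(1+5.5%) − 1 = -0.02749.

-2.749%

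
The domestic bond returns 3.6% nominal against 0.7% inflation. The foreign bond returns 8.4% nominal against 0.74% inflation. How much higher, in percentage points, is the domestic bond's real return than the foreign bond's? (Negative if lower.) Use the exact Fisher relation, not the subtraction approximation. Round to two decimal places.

-4.72

The domestic bond real return: 1.036/1.007 − 1 = 2.880%.
The foreign bond real return: 1.084/1.0074 − 1 = 7.604%.
Difference: 2.880 − 7.604 = -4.724 pp.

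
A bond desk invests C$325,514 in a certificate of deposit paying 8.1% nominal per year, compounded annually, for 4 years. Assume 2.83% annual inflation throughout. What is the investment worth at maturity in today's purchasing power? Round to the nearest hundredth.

Nominal value at maturity: C$325,514 × (1 + 8.1%)^4 ≈ C$444,500.70.
Price-level factor over 4 years: (1 + 2.83%)^4 ≈ 1.1180966422.
Dividing the nominal maturity value by the price-level factor gives the value in today's money.

C$397,551.23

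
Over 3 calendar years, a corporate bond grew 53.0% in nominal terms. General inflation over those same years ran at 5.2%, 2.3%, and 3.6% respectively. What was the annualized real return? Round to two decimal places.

Cumulative inflation factor: 1.052 × 1.023 × 1.036 ≈ 1.11494.
Nominal growth factor: 1.53000. Real growth factor = 1.53000 / 1.11494 ≈ 1.37227.
Annualized: 1.37227^(1/3) − 1 ≈ 0.11125.

11.13%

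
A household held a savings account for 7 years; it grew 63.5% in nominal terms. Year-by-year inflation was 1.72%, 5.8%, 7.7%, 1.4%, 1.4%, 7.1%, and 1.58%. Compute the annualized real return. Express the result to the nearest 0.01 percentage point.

3.37%

Cumulative inflation factor: 1.0172 × 1.058 × 1.077 × 1.014 × 1.014 × 1.071 × 1.0158 ≈ 1.29653.
Nominal growth factor: 1.63500. Real growth factor = 1.63500 / 1.29653 ≈ 1.26106.
Annualized: 1.26106^(1/7) − 1 ≈ 0.03369.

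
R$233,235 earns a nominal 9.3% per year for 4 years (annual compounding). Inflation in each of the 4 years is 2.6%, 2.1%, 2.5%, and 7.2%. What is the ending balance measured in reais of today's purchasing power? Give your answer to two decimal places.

Nominal value at maturity: R$233,235 × (1 + 9.3%)^4 ≈ R$332,869.78.
Price-level factor over 4 years: 1.026 × 1.021 × 1.025 × 1.072 = 1.1510435448.
Dividing the nominal maturity value by the price-level factor gives the value in today's money.

R$289,189.56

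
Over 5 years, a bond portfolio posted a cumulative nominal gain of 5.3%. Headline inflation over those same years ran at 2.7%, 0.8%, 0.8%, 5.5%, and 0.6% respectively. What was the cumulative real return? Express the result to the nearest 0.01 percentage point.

Cumulative inflation factor: 1.027 × 1.008 × 1.008 × 1.055 × 1.006 ≈ 1.10750.
Nominal growth factor: 1.05300. Real growth factor = 1.05300 / 1.10750 ≈ 0.95079.
Total real return ≈ -4.9206%.

-4.92%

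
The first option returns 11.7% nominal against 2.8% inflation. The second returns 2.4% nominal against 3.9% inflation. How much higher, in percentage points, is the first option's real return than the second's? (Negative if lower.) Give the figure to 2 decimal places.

10.10

The first option real return: 1.117/1.028 − 1 = 8.658%.
The second real return: 1.024/1.039 − 1 = -1.444%.
Difference: 8.658 − (-1.444) = 10.102 pp.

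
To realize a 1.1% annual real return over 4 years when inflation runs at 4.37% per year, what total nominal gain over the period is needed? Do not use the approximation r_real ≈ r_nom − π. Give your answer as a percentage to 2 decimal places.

23.97%

Required annual nominal rate: (1+1.1%)(1+4.37%) − 1 = 5.51807%.
Cumulative over 4 years: (1 + 0.0551807)^4 − 1 ≈ 0.23967.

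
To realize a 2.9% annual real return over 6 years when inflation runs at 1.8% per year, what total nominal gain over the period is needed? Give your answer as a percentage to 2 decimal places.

Required annual nominal rate: (1+2.9%)(1+1.8%) − 1 = 4.7522%.
Cumulative over 6 years: (1 + 0.047522)^6 − 1 ≈ 0.32123.

32.12%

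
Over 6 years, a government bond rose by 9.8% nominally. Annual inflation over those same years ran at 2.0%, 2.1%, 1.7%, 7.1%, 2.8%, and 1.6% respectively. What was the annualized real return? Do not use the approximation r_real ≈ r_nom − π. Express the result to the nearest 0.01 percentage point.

Cumulative inflation factor: 1.020 × 1.021 × 1.017 × 1.071 × 1.028 × 1.016 ≈ 1.18474.
Nominal growth factor: 1.09800. Real growth factor = 1.09800 / 1.18474 ≈ 0.92679.
Annualized: 0.92679^(1/6) − 1 ≈ -0.01259.

-1.26%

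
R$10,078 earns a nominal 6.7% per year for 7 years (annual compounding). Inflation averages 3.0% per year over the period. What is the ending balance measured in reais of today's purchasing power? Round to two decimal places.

Nominal value at maturity: R$10,078 × (1 + 6.7%)^7 ≈ R$15,868.11.
Price-level factor over 7 years: (1 + 3.0%)^7 ≈ 1.2298738654.
Dividing the nominal maturity value by the price-level factor gives the value in today's money.

R$12,902.23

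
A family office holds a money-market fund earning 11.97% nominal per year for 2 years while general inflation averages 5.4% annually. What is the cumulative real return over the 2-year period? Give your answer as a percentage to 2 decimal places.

12.86%

The annual real rate is (1+11.97%)/(1+5.4%) − 1 = 6.2334%.
Compounded over 2 years: (1 + 0.062334)^2 − 1 ≈ 0.12855.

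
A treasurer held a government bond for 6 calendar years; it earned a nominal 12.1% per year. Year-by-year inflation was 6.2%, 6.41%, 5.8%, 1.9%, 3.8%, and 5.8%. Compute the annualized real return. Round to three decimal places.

6.790%

Cumulative inflation factor: 1.062 × 1.0641 × 1.058 × 1.019 × 1.038 × 1.058 ≈ 1.33798.
Nominal growth factor: 1.98442. Real growth factor = 1.98442 / 1.33798 ≈ 1.48315.
Annualized: 1.48315^(1/6) − 1 ≈ 0.06790.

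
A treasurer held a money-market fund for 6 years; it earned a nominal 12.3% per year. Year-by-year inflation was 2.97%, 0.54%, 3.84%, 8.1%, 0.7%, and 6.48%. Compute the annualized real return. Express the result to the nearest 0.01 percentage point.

Cumulative inflation factor: 1.0297 × 1.0054 × 1.0384 × 1.081 × 1.007 × 1.0648 ≈ 1.24606.
Nominal growth factor: 2.00576. Real growth factor = 2.00576 / 1.24606 ≈ 1.60969.
Annualized: 1.60969^(1/6) − 1 ≈ 0.08257.

8.26%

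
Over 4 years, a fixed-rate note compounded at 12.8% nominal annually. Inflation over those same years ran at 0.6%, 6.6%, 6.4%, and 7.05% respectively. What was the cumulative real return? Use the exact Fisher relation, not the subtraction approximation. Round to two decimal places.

Cumulative inflation factor: 1.006 × 1.066 × 1.064 × 1.0705 ≈ 1.22147.
Nominal growth factor: 1.61896. Real growth factor = 1.61896 / 1.22147 ≈ 1.32542.
Total real return ≈ 32.5418%.

32.54%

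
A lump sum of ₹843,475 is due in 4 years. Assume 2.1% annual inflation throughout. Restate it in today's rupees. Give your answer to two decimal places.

Price-level factor over 4 years: (1 + 2.1%)^4 ≈ 1.0866832385.
Purchasing power today: ₹843,475 divided by that factor.

₹776,192.15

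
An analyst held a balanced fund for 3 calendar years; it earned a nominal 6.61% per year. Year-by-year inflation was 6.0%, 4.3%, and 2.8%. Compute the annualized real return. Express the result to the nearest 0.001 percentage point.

Cumulative inflation factor: 1.060 × 1.043 × 1.028 ≈ 1.13654.
Nominal growth factor: 1.21170. Real growth factor = 1.21170 / 1.13654 ≈ 1.06613.
Annualized: 1.06613^(1/3) − 1 ≈ 0.02157.

2.157%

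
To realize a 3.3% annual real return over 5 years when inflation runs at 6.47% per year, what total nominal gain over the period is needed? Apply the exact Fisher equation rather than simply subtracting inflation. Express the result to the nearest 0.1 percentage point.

Required annual nominal rate: (1+3.3%)(1+6.47%) − 1 = 9.98351%.
Cumulative over 5 years: (1 + 0.0998351)^5 − 1 ≈ 0.60930.

60.9%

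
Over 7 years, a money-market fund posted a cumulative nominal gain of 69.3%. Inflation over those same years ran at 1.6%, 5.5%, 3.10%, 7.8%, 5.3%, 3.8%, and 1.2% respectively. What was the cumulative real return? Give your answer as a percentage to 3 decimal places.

28.478%

Cumulative inflation factor: 1.016 × 1.055 × 1.0310 × 1.078 × 1.053 × 1.038 × 1.012 ≈ 1.31774.
Nominal growth factor: 1.69300. Real growth factor = 1.69300 / 1.31774 ≈ 1.28478.
Total real return ≈ 28.4775%.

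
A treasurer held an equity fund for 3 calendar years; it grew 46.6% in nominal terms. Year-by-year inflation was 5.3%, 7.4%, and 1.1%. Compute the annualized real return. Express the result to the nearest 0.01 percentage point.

8.64%

Cumulative inflation factor: 1.053 × 1.074 × 1.011 ≈ 1.14336.
Nominal growth factor: 1.46600. Real growth factor = 1.46600 / 1.14336 ≈ 1.28218.
Annualized: 1.28218^(1/3) − 1 ≈ 0.08638.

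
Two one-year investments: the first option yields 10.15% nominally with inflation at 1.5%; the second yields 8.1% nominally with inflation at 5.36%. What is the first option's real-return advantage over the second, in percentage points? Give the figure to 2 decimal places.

The first option real return: 1.1015/1.015 − 1 = 8.522%.
The second real return: 1.081/1.0536 − 1 = 2.601%.
Difference: 8.522 − 2.601 = 5.921 pp.

5.92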